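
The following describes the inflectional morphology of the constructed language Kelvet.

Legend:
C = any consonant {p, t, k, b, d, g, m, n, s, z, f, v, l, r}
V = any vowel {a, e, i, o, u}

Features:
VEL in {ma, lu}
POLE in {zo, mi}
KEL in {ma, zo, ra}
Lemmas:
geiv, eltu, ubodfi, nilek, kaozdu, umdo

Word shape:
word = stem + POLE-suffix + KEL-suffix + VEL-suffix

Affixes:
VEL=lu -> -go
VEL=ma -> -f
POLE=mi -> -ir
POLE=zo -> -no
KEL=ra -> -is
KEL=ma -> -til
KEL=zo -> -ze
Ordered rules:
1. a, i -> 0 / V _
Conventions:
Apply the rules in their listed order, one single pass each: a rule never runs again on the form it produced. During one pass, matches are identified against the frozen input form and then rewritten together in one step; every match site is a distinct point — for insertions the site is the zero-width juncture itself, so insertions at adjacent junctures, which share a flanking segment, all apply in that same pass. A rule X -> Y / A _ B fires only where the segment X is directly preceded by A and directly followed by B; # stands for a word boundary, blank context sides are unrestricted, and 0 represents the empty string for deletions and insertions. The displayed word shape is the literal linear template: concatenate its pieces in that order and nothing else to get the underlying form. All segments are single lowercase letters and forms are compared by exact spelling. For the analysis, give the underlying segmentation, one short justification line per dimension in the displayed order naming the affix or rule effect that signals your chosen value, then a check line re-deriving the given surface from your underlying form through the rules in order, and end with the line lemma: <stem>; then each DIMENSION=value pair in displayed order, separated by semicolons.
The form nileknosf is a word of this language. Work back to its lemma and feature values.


underlying: nilek-no-is-f
VEL=ma - signalled by the affix -f
POLE=zo - signalled by the affix -no
KEL=ra - signalled by the affix -is
check: nileknoisf -> nileknosf
lemma: nilek; VEL=ma; POLE=zo; KEL=ra


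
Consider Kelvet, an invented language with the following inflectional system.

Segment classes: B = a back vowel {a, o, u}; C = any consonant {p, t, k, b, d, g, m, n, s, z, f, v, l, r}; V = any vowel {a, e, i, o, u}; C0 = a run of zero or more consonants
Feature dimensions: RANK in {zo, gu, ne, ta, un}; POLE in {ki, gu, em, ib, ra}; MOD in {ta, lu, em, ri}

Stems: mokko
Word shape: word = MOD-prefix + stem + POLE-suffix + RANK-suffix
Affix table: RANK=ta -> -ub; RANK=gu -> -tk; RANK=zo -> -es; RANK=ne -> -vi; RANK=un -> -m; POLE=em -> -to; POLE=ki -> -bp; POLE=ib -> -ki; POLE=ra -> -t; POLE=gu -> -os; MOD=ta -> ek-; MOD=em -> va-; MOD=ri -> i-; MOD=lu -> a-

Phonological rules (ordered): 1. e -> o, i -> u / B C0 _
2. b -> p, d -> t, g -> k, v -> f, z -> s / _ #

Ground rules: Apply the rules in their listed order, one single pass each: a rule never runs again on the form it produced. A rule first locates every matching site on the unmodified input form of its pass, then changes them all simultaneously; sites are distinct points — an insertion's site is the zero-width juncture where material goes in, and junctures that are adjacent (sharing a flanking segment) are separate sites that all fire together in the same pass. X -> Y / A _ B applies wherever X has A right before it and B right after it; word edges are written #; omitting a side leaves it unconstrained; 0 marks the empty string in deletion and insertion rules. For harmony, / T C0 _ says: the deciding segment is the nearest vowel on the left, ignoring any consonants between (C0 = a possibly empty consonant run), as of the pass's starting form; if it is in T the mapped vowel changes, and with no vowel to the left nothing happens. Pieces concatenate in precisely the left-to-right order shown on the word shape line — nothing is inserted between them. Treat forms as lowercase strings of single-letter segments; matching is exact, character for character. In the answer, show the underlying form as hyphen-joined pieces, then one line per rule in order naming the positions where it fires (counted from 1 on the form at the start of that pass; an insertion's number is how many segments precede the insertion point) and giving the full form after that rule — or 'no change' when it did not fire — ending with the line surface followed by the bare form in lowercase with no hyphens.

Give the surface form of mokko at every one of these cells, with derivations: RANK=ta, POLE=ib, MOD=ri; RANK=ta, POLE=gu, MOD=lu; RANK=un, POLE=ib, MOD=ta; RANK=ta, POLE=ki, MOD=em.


cell RANK=ta, POLE=ib, MOD=ri:
underlying: i-mokko-ki-ub
1. e -> o, i -> u / B C0 _: fires at position(s) 8: imokkokuub
2. b -> p, d -> t, g -> k, v -> f, z -> s / _ #: fires at position(s) 10: imokkokuup
surface: imokkokuup

cell RANK=ta, POLE=gu, MOD=lu:
underlying: a-mokko-os-ub
1. e -> o, i -> u / B C0 _: no change
2. b -> p, d -> t, g -> k, v -> f, z -> s / _ #: fires at position(s) 10: amokkoosup
surface: amokkoosup

cell RANK=un, POLE=ib, MOD=ta:
underlying: ek-mokko-ki-m
1. e -> o, i -> u / B C0 _: fires at position(s) 9: ekmokkokum
2. b -> p, d -> t, g -> k, v -> f, z -> s / _ #: no change
surface: ekmokkokum

cell RANK=ta, POLE=ki, MOD=em:
underlying: va-mokko-bp-ub
1. e -> o, i -> u / B C0 _: no change
2. b -> p, d -> t, g -> k, v -> f, z -> s / _ #: fires at position(s) 11: vamokkobpup
surface: vamokkobpup


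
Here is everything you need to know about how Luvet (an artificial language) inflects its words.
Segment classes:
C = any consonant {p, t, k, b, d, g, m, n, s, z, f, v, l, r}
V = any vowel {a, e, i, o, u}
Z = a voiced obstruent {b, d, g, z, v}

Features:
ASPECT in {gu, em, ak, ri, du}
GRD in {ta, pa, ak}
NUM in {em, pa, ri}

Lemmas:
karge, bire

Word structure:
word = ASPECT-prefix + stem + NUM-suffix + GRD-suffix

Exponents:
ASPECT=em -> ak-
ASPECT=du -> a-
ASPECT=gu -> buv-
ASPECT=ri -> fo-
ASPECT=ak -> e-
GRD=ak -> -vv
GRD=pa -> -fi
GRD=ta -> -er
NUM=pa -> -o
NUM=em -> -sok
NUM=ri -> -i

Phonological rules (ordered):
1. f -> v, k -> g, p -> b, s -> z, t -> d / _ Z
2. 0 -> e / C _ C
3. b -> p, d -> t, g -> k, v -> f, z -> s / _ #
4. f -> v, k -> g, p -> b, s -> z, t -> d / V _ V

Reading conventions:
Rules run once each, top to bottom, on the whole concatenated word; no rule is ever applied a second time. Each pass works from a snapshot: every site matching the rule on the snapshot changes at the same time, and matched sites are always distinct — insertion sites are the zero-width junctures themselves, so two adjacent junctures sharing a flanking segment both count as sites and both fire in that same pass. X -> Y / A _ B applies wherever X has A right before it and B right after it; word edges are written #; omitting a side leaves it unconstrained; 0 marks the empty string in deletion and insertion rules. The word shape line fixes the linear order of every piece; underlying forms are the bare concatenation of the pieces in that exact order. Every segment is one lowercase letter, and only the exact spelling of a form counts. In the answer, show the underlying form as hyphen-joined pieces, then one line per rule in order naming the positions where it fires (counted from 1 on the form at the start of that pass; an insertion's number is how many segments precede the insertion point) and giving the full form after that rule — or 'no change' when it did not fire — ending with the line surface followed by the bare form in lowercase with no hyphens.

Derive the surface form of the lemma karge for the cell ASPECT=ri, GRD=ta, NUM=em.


underlying: fo-karge-sok-er
1. f -> v, k -> g, p -> b, s -> z, t -> d / _ Z: no change
2. 0 -> e / C _ C: inserts after position(s) 5: fokaregesoker
3. b -> p, d -> t, g -> k, v -> f, z -> s / _ #: no change
4. f -> v, k -> g, p -> b, s -> z, t -> d / V _ V: fires at position(s) 3, 9, 11: fogaregezoger
surface: fogaregezoger


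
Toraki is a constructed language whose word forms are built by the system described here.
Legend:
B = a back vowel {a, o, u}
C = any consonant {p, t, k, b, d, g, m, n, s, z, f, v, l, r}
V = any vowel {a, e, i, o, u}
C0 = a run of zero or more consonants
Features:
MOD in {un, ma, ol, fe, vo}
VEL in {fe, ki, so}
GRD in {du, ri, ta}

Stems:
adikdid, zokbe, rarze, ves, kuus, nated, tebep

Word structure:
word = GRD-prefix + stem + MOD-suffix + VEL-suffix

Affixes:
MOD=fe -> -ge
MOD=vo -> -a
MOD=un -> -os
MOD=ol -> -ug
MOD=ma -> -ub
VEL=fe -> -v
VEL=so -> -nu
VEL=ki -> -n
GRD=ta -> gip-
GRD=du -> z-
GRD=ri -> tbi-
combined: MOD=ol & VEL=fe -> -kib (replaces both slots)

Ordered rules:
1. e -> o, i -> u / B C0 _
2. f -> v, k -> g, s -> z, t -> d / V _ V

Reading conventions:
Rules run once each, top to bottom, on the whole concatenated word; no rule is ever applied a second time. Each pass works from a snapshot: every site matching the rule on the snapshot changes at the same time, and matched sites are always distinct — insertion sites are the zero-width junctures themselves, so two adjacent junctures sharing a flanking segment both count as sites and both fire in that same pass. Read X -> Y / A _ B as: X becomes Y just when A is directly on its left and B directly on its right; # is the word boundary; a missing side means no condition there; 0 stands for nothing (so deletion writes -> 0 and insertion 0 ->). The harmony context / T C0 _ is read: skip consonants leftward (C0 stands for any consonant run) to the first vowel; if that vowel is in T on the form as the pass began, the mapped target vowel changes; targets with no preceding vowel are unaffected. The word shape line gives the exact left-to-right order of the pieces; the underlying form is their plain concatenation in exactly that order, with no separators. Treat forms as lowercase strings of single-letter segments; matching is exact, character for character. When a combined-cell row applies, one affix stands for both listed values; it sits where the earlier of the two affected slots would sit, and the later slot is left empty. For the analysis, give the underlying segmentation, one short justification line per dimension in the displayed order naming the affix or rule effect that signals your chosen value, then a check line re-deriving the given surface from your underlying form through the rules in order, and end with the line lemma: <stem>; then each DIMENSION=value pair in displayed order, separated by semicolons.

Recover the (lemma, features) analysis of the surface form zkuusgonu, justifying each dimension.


underlying: z-kuus-ge-nu
MOD=fe - signalled by the affix -ge
VEL=so - signalled by the affix -nu
GRD=du - signalled by the affix z-
check: zkuusgenu -> zkuusgonu -> zkuusgonu
lemma: kuus; MOD=fe; VEL=so; GRD=du


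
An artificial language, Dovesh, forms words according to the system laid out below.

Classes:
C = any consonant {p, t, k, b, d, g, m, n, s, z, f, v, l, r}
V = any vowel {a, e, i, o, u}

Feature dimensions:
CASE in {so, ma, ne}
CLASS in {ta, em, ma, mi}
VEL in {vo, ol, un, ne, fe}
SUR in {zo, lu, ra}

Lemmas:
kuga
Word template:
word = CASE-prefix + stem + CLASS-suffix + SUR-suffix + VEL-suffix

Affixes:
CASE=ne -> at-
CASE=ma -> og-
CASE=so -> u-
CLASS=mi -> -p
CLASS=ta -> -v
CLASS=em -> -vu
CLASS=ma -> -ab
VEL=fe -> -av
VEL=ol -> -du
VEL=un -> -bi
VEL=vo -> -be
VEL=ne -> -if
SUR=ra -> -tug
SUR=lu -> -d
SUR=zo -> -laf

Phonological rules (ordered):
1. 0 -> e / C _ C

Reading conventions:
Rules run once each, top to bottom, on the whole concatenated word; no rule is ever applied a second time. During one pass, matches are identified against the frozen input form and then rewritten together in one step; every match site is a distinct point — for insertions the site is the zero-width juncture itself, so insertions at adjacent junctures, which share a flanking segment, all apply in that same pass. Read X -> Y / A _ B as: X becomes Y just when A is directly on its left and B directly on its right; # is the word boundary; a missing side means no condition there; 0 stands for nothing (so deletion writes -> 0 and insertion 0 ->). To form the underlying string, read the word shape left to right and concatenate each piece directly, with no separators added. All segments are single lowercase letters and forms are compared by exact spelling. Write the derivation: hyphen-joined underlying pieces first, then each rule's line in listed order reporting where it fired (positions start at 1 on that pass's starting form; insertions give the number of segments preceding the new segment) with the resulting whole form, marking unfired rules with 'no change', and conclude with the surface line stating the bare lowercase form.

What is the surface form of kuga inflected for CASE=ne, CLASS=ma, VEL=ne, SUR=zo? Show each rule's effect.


underlying: at-kuga-ab-laf-if
1. 0 -> e / C _ C: inserts after position(s) 2, 8: atekugaabelafif
surface: atekugaabelafif


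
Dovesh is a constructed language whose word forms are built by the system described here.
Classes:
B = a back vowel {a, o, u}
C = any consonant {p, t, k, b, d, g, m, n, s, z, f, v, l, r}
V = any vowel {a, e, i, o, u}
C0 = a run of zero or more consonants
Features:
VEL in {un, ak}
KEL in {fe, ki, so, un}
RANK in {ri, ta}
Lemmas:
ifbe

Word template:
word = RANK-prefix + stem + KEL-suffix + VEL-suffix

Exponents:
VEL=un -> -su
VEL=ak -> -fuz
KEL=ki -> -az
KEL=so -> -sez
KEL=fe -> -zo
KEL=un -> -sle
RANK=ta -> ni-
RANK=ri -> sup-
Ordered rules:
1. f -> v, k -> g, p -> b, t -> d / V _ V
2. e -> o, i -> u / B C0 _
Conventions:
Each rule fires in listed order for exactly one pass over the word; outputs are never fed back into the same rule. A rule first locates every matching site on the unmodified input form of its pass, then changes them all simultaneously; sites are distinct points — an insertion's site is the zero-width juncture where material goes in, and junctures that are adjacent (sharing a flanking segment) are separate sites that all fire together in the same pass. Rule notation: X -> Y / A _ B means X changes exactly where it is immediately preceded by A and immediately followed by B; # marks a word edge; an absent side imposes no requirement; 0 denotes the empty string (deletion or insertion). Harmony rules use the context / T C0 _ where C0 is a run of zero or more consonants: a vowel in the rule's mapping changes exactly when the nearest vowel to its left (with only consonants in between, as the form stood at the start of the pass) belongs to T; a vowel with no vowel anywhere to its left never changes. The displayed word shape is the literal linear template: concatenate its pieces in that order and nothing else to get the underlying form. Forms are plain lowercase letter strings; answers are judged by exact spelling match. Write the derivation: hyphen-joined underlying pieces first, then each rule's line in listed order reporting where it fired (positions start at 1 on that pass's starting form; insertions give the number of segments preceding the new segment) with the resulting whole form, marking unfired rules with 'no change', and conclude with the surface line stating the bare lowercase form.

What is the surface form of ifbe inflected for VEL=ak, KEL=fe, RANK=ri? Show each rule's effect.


underlying: sup-ifbe-zo-fuz
1. f -> v, k -> g, p -> b, t -> d / V _ V: fires at position(s) 3, 10: subifbezovuz
2. e -> o, i -> u / B C0 _: fires at position(s) 4: subufbezovuz
surface: subufbezovuz


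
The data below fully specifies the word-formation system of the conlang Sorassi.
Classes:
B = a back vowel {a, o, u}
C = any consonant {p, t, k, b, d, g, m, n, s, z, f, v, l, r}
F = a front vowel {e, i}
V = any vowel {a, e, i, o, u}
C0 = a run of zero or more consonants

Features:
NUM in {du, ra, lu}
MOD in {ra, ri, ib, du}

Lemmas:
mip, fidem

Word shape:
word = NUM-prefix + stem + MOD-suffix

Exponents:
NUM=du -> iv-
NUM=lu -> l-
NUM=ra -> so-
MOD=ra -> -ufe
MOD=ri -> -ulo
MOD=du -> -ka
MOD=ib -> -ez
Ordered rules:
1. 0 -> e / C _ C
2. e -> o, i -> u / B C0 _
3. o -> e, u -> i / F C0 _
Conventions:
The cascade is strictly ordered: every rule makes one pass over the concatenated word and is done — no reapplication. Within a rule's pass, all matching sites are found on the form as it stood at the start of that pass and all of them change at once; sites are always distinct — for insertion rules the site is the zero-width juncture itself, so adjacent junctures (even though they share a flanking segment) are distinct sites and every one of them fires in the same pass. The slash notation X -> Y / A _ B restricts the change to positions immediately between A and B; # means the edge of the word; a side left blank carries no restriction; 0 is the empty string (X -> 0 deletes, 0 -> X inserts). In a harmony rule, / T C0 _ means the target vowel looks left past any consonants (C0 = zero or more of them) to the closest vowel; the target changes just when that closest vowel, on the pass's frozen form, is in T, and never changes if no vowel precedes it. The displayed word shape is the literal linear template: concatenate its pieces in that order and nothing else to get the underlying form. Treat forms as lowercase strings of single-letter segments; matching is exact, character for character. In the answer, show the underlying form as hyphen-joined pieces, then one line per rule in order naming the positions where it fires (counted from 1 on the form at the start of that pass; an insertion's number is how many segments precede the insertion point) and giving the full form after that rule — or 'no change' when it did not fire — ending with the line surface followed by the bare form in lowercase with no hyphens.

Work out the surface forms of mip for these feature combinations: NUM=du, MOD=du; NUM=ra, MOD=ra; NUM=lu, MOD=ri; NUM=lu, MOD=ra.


cell NUM=du, MOD=du:
underlying: iv-mip-ka
1. 0 -> e / C _ C: inserts after position(s) 2, 5: ivemipeka
2. e -> o, i -> u / B C0 _: no change
3. o -> e, u -> i / F C0 _: no change
surface: ivemipeka

cell NUM=ra, MOD=ra:
underlying: so-mip-ufe
1. 0 -> e / C _ C: no change
2. e -> o, i -> u / B C0 _: fires at position(s) 4, 8: somupufo
3. o -> e, u -> i / F C0 _: no change
surface: somupufo

cell NUM=lu, MOD=ri:
underlying: l-mip-ulo
1. 0 -> e / C _ C: inserts after position(s) 1: lemipulo
2. e -> o, i -> u / B C0 _: no change
3. o -> e, u -> i / F C0 _: fires at position(s) 6: lemipilo
surface: lemipilo

cell NUM=lu, MOD=ra:
underlying: l-mip-ufe
1. 0 -> e / C _ C: inserts after position(s) 1: lemipufe
2. e -> o, i -> u / B C0 _: fires at position(s) 8: lemipufo
3. o -> e, u -> i / F C0 _: fires at position(s) 6: lemipifo
surface: lemipifo


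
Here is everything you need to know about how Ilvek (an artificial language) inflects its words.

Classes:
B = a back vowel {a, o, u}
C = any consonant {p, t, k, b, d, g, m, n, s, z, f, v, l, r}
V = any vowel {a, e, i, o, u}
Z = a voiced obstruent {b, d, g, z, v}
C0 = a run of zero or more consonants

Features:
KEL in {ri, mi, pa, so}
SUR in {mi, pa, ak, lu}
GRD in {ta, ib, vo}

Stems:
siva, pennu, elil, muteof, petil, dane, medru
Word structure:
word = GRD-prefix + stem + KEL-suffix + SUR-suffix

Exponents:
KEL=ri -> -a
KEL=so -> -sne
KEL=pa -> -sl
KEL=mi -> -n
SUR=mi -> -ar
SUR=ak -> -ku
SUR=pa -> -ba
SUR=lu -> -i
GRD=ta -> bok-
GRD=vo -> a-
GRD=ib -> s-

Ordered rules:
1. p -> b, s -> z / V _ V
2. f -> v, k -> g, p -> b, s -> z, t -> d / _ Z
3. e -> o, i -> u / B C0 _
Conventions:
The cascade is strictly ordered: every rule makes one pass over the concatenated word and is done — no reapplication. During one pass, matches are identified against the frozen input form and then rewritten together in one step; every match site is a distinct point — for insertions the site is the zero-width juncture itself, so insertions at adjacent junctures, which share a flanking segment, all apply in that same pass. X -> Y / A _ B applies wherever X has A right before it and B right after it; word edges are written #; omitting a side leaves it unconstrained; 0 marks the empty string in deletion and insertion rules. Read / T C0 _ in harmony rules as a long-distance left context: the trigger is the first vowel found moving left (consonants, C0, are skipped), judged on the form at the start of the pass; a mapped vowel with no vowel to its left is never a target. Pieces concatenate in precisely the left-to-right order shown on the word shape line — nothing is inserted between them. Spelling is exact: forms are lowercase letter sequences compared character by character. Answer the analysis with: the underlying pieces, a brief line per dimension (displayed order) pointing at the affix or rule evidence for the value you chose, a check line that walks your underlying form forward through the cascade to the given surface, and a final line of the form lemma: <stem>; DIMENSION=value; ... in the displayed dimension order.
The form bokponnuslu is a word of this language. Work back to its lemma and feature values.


underlying: bok-pennu-sl-i
KEL=pa - signalled by the affix -sl
SUR=lu - signalled by the affix -i
GRD=ta - signalled by the affix bok-
check: bokpennusli -> bokpennusli -> bokpennusli -> bokponnuslu
lemma: pennu; KEL=pa; SUR=lu; GRD=ta


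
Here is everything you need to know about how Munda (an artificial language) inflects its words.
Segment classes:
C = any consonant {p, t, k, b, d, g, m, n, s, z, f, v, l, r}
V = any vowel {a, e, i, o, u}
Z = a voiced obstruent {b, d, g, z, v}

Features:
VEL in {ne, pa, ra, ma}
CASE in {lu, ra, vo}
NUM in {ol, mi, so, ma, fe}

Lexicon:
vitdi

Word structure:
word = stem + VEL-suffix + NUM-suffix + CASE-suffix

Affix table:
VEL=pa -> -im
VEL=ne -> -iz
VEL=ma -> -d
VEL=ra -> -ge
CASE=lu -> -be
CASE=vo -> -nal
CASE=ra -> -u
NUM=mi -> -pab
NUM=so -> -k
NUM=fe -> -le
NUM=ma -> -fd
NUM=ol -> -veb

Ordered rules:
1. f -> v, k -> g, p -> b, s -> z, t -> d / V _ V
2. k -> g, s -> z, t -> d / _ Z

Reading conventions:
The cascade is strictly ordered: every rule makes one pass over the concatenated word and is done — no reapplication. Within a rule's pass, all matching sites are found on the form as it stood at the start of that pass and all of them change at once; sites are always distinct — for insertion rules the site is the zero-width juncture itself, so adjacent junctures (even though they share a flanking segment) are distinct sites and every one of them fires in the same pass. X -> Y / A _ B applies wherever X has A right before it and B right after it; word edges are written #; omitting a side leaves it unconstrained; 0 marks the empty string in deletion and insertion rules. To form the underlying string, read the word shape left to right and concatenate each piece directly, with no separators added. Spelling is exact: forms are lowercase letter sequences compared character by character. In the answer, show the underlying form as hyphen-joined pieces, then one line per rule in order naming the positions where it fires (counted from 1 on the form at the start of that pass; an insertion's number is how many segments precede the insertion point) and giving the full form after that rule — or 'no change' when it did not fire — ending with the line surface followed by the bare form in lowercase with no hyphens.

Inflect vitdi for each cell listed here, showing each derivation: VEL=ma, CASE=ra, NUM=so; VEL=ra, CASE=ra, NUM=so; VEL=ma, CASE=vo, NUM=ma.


cell VEL=ma, CASE=ra, NUM=so:
underlying: vitdi-d-k-u
1. f -> v, k -> g, p -> b, s -> z, t -> d / V _ V: no change
2. k -> g, s -> z, t -> d / _ Z: fires at position(s) 3: viddidku
surface: viddidku

cell VEL=ra, CASE=ra, NUM=so:
underlying: vitdi-ge-k-u
1. f -> v, k -> g, p -> b, s -> z, t -> d / V _ V: fires at position(s) 8: vitdigegu
2. k -> g, s -> z, t -> d / _ Z: fires at position(s) 3: viddigegu
surface: viddigegu

cell VEL=ma, CASE=vo, NUM=ma:
underlying: vitdi-d-fd-nal
1. f -> v, k -> g, p -> b, s -> z, t -> d / V _ V: no change
2. k -> g, s -> z, t -> d / _ Z: fires at position(s) 3: viddidfdnal
surface: viddidfdnal


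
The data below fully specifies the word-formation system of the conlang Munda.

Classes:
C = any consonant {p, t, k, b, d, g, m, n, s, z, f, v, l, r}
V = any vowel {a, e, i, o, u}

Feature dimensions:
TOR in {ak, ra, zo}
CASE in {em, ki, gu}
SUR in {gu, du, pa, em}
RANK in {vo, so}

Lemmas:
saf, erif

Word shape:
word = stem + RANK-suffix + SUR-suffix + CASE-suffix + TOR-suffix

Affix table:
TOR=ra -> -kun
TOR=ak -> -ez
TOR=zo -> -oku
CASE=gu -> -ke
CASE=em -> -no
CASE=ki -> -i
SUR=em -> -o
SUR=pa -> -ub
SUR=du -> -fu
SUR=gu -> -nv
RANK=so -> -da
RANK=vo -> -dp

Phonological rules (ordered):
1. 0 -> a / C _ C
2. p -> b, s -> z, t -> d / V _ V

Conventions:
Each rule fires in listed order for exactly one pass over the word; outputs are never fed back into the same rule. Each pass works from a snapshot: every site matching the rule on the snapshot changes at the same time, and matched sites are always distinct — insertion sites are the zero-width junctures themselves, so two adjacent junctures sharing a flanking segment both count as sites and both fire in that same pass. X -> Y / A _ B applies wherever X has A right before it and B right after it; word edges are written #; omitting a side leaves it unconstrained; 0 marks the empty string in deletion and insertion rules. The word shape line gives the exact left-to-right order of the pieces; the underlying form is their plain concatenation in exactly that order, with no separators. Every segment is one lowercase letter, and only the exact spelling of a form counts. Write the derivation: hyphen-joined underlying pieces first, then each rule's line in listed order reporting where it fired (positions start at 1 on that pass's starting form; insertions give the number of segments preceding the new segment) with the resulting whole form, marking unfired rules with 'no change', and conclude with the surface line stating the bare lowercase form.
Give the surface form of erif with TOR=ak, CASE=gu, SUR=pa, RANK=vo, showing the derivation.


underlying: erif-dp-ub-ke-ez
1. 0 -> a / C _ C: inserts after position(s) 4, 5, 8: erifadapubakeez
2. p -> b, s -> z, t -> d / V _ V: fires at position(s) 8: erifadabubakeez
surface: erifadabubakeez


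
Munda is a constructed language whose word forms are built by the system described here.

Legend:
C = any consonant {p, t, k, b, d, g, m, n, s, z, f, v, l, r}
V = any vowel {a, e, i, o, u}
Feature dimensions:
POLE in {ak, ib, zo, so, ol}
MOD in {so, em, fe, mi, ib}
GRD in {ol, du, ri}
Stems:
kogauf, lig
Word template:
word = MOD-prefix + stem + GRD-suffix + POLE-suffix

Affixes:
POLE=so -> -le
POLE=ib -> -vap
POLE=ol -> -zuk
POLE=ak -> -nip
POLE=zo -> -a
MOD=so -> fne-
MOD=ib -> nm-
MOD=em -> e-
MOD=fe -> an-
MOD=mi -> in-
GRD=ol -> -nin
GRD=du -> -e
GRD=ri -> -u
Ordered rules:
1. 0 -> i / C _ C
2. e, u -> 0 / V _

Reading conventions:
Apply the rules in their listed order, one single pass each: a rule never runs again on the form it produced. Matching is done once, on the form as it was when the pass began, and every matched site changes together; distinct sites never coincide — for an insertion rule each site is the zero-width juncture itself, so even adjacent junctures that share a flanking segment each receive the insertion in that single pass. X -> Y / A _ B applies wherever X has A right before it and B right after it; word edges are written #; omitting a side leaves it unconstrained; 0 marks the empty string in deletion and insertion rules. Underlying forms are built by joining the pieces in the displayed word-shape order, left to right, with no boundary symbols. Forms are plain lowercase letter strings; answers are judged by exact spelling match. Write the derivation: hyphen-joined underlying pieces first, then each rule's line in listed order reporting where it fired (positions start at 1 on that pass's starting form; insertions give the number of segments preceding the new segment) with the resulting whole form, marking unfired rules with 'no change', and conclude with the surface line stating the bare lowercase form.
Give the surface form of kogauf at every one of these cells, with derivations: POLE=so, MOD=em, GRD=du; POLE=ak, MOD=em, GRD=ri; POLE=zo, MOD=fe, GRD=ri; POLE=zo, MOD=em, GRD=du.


cell POLE=so, MOD=em, GRD=du:
underlying: e-kogauf-e-le
1. 0 -> i / C _ C: no change
2. e, u -> 0 / V _: fires at position(s) 6: ekogafele
surface: ekogafele

cell POLE=ak, MOD=em, GRD=ri:
underlying: e-kogauf-u-nip
1. 0 -> i / C _ C: no change
2. e, u -> 0 / V _: fires at position(s) 6: ekogafunip
surface: ekogafunip

cell POLE=zo, MOD=fe, GRD=ri:
underlying: an-kogauf-u-a
1. 0 -> i / C _ C: inserts after position(s) 2: anikogaufua
2. e, u -> 0 / V _: fires at position(s) 8: anikogafua
surface: anikogafua

cell POLE=zo, MOD=em, GRD=du:
underlying: e-kogauf-e-a
1. 0 -> i / C _ C: no change
2. e, u -> 0 / V _: fires at position(s) 6: ekogafea
surface: ekogafea


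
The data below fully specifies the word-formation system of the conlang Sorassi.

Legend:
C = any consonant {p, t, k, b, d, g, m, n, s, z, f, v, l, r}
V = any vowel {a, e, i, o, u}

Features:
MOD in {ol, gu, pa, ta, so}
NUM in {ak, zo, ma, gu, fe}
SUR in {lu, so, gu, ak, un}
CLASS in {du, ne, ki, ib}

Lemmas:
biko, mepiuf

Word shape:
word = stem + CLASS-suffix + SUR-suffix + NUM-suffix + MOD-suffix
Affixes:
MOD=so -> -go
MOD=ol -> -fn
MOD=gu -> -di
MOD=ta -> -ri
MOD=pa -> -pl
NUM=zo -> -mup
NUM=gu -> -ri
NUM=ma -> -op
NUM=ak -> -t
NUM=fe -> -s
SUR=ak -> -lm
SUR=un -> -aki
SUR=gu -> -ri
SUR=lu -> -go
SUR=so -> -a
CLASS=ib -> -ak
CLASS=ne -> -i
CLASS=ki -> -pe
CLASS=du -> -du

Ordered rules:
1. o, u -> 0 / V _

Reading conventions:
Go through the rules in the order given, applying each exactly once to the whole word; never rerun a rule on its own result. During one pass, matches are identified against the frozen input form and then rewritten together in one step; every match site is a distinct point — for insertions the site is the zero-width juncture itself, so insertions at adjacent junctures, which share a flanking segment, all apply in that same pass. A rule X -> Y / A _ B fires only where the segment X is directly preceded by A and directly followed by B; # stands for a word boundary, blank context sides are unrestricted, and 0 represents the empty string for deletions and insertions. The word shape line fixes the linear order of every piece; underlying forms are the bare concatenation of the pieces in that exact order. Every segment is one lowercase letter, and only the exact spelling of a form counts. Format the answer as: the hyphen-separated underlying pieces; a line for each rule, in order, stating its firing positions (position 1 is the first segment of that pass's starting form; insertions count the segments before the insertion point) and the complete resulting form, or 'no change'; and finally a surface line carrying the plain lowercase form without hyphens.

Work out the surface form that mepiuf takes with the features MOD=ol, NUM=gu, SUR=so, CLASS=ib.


underlying: mepiuf-ak-a-ri-fn
1. o, u -> 0 / V _: fires at position(s) 5: mepifakarifn
surface: mepifakarifn


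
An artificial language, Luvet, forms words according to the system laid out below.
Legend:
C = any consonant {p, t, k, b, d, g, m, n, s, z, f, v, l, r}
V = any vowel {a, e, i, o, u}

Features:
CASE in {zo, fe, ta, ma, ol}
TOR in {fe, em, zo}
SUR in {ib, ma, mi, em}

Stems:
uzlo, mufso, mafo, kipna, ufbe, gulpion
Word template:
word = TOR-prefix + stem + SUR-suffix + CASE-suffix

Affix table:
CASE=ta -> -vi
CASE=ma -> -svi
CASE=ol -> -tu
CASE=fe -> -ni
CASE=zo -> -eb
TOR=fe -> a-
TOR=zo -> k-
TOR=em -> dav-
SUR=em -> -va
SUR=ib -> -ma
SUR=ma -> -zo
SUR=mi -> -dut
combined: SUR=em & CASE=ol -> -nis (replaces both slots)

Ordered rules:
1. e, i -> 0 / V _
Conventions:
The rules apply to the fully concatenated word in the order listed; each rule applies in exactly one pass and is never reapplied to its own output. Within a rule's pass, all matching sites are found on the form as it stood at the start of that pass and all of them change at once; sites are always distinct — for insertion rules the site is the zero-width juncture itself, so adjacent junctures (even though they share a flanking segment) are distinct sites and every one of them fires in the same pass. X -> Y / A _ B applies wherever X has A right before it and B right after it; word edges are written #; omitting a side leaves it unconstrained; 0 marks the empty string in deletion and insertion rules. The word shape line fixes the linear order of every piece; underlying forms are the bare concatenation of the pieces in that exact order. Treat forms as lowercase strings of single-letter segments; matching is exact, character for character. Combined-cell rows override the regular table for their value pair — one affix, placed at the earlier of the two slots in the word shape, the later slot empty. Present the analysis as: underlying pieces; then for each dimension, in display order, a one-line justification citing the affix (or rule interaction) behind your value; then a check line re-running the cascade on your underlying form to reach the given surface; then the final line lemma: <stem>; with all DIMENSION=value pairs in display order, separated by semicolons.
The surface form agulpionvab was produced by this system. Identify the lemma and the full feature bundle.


underlying: a-gulpion-va-eb
CASE=zo - signalled by the affix -eb
TOR=fe - signalled by the affix a-
SUR=em - signalled by the affix -va
check: agulpionvaeb -> agulpionvab
lemma: gulpion; CASE=zo; TOR=fe; SUR=em


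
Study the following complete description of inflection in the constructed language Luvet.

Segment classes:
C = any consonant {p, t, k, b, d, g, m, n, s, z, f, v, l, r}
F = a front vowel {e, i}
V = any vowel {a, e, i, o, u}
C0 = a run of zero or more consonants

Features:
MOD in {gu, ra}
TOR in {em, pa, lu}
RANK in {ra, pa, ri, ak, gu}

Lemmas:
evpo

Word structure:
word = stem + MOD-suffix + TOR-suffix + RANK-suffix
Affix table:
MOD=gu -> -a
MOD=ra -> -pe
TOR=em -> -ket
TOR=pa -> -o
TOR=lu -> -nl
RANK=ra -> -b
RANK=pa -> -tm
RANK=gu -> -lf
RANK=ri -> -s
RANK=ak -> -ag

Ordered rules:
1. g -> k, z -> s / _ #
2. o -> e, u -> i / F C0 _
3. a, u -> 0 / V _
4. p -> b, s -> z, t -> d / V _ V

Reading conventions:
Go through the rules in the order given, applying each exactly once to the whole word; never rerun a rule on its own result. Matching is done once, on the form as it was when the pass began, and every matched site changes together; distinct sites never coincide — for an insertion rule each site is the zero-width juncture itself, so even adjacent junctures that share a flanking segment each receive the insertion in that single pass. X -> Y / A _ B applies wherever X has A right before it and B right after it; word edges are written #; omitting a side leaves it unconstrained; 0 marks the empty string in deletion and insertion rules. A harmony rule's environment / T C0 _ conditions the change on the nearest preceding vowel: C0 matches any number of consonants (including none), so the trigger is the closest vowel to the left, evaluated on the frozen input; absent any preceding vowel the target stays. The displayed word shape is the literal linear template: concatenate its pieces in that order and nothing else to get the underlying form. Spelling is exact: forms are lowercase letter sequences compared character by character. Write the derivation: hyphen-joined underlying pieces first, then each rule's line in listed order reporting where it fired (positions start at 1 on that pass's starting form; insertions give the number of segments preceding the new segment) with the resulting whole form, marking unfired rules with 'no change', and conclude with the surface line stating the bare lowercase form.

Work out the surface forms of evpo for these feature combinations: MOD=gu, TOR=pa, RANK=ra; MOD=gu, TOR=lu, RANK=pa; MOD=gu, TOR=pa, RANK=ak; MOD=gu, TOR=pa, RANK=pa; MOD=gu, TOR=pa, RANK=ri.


cell MOD=gu, TOR=pa, RANK=ra:
underlying: evpo-a-o-b
1. g -> k, z -> s / _ #: no change
2. o -> e, u -> i / F C0 _: fires at position(s) 4: evpeaob
3. a, u -> 0 / V _: fires at position(s) 5: evpeob
4. p -> b, s -> z, t -> d / V _ V: no change
surface: evpeob

cell MOD=gu, TOR=lu, RANK=pa:
underlying: evpo-a-nl-tm
1. g -> k, z -> s / _ #: no change
2. o -> e, u -> i / F C0 _: fires at position(s) 4: evpeanltm
3. a, u -> 0 / V _: fires at position(s) 5: evpenltm
4. p -> b, s -> z, t -> d / V _ V: no change
surface: evpenltm

cell MOD=gu, TOR=pa, RANK=ak:
underlying: evpo-a-o-ag
1. g -> k, z -> s / _ #: fires at position(s) 8: evpoaoak
2. o -> e, u -> i / F C0 _: fires at position(s) 4: evpeaoak
3. a, u -> 0 / V _: fires at position(s) 5, 7: evpeok
4. p -> b, s -> z, t -> d / V _ V: no change
surface: evpeok

cell MOD=gu, TOR=pa, RANK=pa:
underlying: evpo-a-o-tm
1. g -> k, z -> s / _ #: no change
2. o -> e, u -> i / F C0 _: fires at position(s) 4: evpeaotm
3. a, u -> 0 / V _: fires at position(s) 5: evpeotm
4. p -> b, s -> z, t -> d / V _ V: no change
surface: evpeotm

cell MOD=gu, TOR=pa, RANK=ri:
underlying: evpo-a-o-s
1. g -> k, z -> s / _ #: no change
2. o -> e, u -> i / F C0 _: fires at position(s) 4: evpeaos
3. a, u -> 0 / V _: fires at position(s) 5: evpeos
4. p -> b, s -> z, t -> d / V _ V: no change
surface: evpeos


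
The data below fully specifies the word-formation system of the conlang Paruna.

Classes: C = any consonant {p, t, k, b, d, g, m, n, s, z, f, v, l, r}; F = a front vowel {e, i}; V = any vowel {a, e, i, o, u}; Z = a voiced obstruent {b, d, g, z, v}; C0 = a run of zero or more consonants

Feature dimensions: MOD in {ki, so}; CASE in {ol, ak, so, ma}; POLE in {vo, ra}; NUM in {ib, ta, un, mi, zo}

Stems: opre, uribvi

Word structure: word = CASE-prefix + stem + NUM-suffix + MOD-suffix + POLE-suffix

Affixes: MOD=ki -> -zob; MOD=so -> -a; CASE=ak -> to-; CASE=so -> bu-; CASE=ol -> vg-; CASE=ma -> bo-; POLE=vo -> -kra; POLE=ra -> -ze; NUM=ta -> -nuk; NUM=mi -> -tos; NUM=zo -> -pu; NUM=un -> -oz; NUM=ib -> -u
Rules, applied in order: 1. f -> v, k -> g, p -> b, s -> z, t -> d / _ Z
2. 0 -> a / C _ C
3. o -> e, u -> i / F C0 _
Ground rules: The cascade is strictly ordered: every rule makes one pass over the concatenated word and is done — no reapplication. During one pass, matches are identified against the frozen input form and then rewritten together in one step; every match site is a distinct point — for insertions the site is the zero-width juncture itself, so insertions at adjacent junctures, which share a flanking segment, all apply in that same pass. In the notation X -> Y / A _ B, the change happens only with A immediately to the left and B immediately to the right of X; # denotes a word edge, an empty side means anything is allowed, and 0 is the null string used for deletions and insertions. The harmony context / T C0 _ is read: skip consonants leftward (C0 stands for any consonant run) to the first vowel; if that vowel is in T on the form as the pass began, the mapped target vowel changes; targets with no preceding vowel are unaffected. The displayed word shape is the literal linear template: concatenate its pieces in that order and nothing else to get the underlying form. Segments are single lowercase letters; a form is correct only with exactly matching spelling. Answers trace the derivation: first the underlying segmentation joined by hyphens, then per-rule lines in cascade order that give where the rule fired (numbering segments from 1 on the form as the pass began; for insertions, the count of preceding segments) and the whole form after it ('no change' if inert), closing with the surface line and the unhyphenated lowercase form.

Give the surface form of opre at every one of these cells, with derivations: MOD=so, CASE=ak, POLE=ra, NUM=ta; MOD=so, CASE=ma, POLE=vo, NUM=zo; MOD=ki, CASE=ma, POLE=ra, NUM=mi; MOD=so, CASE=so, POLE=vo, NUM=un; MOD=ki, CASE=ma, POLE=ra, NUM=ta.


cell MOD=so, CASE=ak, POLE=ra, NUM=ta:
underlying: to-opre-nuk-a-ze
1. f -> v, k -> g, p -> b, s -> z, t -> d / _ Z: no change
2. 0 -> a / C _ C: inserts after position(s) 4: tooparenukaze
3. o -> e, u -> i / F C0 _: fires at position(s) 9: tooparenikaze
surface: tooparenikaze

cell MOD=so, CASE=ma, POLE=vo, NUM=zo:
underlying: bo-opre-pu-a-kra
1. f -> v, k -> g, p -> b, s -> z, t -> d / _ Z: no change
2. 0 -> a / C _ C: inserts after position(s) 4, 10: booparepuakara
3. o -> e, u -> i / F C0 _: fires at position(s) 9: booparepiakara
surface: booparepiakara

cell MOD=ki, CASE=ma, POLE=ra, NUM=mi:
underlying: bo-opre-tos-zob-ze
1. f -> v, k -> g, p -> b, s -> z, t -> d / _ Z: fires at position(s) 9: boopretozzobze
2. 0 -> a / C _ C: inserts after position(s) 4, 9, 12: booparetozazobaze
3. o -> e, u -> i / F C0 _: fires at position(s) 9: booparetezazobaze
surface: booparetezazobaze

cell MOD=so, CASE=so, POLE=vo, NUM=un:
underlying: bu-opre-oz-a-kra
1. f -> v, k -> g, p -> b, s -> z, t -> d / _ Z: no change
2. 0 -> a / C _ C: inserts after position(s) 4, 10: buopareozakara
3. o -> e, u -> i / F C0 _: fires at position(s) 8: buopareezakara
surface: buopareezakara

cell MOD=ki, CASE=ma, POLE=ra, NUM=ta:
underlying: bo-opre-nuk-zob-ze
1. f -> v, k -> g, p -> b, s -> z, t -> d / _ Z: fires at position(s) 9: booprenugzobze
2. 0 -> a / C _ C: inserts after position(s) 4, 9, 12: booparenugazobaze
3. o -> e, u -> i / F C0 _: fires at position(s) 9: booparenigazobaze
surface: booparenigazobaze
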